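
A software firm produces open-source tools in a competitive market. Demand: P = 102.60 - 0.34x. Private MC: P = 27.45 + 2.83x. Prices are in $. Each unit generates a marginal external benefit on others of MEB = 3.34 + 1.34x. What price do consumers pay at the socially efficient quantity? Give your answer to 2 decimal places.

Social marginal cost = private MC − MEB = 24.11 + 1.49x.
Set SMC = demand: 24.11 + 1.49x = 102.60 - 0.34x → x* = 42.8907.
Consumer price on the demand curve at x*: 102.60 − 0.34×42.8907 = 88.0172.

P = $88.02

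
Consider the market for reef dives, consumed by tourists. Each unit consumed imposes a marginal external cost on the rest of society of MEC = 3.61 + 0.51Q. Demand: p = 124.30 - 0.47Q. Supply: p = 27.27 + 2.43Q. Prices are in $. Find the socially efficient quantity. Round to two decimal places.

Q* = 27.40

Social marginal benefit = demand − MEC = 120.69 - 0.98Q.
Set SMB = MC: 120.69 - 0.98Q = 27.27 + 2.43Q → Q* = 27.3959.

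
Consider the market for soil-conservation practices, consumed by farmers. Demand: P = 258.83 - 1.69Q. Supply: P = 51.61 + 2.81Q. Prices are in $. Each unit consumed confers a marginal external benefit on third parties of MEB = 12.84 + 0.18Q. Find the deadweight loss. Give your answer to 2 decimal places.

DWL = $51.67

Market equilibrium (private): 51.61 + 2.81Q = 258.83 - 1.69Q → Q_m = 46.0489.
Social marginal benefit = demand + MEB = 271.67 - 1.51Q.
Set SMB = MC: 271.67 - 1.51Q = 51.61 + 2.81Q → Q* = 50.9398.
Height of the DWL triangle at Q_m is SMB(Q_m) − MC(Q_m) = MEB(Q_m) = 21.1288.
DWL = ½ × 4.8909 × 21.1288 = 51.6694.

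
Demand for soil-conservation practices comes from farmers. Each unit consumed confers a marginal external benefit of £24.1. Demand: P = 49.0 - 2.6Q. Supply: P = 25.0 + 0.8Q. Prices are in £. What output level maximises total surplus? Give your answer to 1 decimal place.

Social marginal benefit = demand + MEB = 73.1 - 2.6Q.
Set SMB = MC: 73.1 - 2.6Q = 25.0 + 0.8Q → Q* = 14.1471.

Q* = 14.1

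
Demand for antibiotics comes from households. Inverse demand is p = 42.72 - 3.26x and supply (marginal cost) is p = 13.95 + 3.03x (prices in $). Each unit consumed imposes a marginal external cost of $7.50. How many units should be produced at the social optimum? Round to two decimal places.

x* = 3.38

Social marginal benefit = demand − MEC = 35.22 - 3.26x.
Set SMB = MC: 35.22 - 3.26x = 13.95 + 3.03x → x* = 3.3816.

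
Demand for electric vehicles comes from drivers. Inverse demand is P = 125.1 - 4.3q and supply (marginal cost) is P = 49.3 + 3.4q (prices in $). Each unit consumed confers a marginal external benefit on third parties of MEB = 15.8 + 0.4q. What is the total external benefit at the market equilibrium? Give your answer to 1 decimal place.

Market equilibrium (private): 49.3 + 3.4q = 125.1 - 4.3q → q_m = 9.8442.
Total external benefit = ∫₀^{q_m} (15.8 + 0.4q) dq = 15.8×9.8442 + ½×0.4×9.8442² = 174.9200.

$174.9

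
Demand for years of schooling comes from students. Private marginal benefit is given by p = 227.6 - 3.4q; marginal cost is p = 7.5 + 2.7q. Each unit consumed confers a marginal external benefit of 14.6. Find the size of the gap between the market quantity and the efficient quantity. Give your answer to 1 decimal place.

2.4 units

Market equilibrium (private): 7.5 + 2.7q = 227.6 - 3.4q → q_m = 36.0820.
Social marginal benefit = demand + MEB = 242.2 - 3.4q.
Set SMB = MC: 242.2 - 3.4q = 7.5 + 2.7q → q* = 38.4754.
Gap = |36.0820 − 38.4754| = 2.3934.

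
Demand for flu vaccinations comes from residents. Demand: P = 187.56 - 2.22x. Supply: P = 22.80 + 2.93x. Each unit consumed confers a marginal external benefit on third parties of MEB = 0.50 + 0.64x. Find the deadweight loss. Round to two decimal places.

DWL = 48.78

Market equilibrium (private): 22.80 + 2.93x = 187.56 - 2.22x → x_m = 31.9922.
Social marginal benefit = demand + MEB = 188.06 - 1.58x.
Set SMB = MC: 188.06 - 1.58x = 22.80 + 2.93x → x* = 36.6430.
The loss is the area between SMB and MC from x* to x_m; with linear curves that's a triangle of height MEB(x_m).
DWL = ½ × 4.6508 × 20.9750 = 48.7753.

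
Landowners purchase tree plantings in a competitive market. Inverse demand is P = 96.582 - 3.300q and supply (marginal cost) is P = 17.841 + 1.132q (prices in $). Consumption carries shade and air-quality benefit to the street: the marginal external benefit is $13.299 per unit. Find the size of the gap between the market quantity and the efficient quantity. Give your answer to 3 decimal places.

3.001 units

Market equilibrium (private): 17.841 + 1.132q = 96.582 - 3.300q → q_m = 17.7665.
Social marginal benefit = demand + MEB = 109.881 - 3.300q.
Set SMB = MC: 109.881 - 3.300q = 17.841 + 1.132q → q* = 20.7671.
Gap = |17.7665 − 20.7671| = 3.0006.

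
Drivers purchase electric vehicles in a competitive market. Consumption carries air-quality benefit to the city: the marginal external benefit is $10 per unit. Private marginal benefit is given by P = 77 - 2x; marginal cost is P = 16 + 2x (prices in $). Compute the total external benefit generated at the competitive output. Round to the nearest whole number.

$153

Market equilibrium (private): 16 + 2x = 77 - 2x → x_m = 15.2500.
Total external benefit = MEB × x_m = 10 × 15.2500 = 152.5000.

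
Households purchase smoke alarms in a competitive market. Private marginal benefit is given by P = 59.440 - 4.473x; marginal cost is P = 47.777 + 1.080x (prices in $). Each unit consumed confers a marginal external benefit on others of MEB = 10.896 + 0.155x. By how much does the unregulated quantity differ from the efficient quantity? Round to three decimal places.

2.079 units

Market equilibrium (private): 47.777 + 1.080x = 59.440 - 4.473x → x_m = 2.1003.
Social marginal benefit = demand + MEB = 70.336 - 4.318x.
Set SMB = MC: 70.336 - 4.318x = 47.777 + 1.080x → x* = 4.1791.
Gap = |2.1003 − 4.1791| = 2.0788.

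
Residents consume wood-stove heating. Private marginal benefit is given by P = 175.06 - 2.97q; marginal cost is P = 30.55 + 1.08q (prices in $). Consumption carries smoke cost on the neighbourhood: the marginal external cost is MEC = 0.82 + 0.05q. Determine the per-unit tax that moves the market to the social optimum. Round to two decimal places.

tax = $2.57 per unit

Social marginal benefit = demand − MEC = 174.24 - 3.02q.
Set SMB = MC: 174.24 - 3.02q = 30.55 + 1.08q → q* = 35.0463.
The Pigouvian tax equals MEC at q*: 0.82 + 0.05×35.0463 = 2.5723.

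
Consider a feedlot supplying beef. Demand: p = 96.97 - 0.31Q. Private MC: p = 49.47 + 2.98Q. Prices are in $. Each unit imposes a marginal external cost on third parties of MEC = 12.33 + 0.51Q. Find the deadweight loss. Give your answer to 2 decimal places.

Market equilibrium (private): 49.47 + 2.98Q = 96.97 - 0.31Q → Q_m = 14.4377.
Social marginal cost = private MC + MEC = 61.80 + 3.49Q.
Set SMC = demand: 61.80 + 3.49Q = 96.97 - 0.31Q → Q* = 9.2553.
Between Q* and Q_m the wedge SMC − demand runs linearly from 0 to MEC(Q_m), so the loss is a triangle.
DWL = ½ × 5.1824 × 19.6932 = 51.0290.

DWL = $51.03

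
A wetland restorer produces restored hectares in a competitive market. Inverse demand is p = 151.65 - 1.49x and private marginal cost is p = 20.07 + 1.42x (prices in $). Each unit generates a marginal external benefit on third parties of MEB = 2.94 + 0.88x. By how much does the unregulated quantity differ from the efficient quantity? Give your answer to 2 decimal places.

21.05 units

Market equilibrium (private): 20.07 + 1.42x = 151.65 - 1.49x → x_m = 45.2165.
Social marginal cost = private MC − MEB = 17.13 + 0.54x.
Set SMC = demand: 17.13 + 0.54x = 151.65 - 1.49x → x* = 66.2660.
Gap = |45.2165 − 66.2660| = 21.0495.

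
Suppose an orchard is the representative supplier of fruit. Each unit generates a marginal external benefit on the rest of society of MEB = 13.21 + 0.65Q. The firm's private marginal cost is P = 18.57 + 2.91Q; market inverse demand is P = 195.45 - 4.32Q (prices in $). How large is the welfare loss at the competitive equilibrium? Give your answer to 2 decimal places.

Market equilibrium (private): 18.57 + 2.91Q = 195.45 - 4.32Q → Q_m = 24.4647.
Social marginal cost = private MC − MEB = 5.36 + 2.26Q.
Set SMC = demand: 5.36 + 2.26Q = 195.45 - 4.32Q → Q* = 28.8891.
Height of the DWL triangle at Q_m is demand(Q_m) − SMC(Q_m) = MEB(Q_m) = 29.1121.
DWL = ½ × 4.4244 × 29.1121 = 64.4018.

DWL = $64.40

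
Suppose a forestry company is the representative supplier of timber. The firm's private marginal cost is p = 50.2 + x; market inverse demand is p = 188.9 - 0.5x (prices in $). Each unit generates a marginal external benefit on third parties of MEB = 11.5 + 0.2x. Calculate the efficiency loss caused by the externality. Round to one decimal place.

DWL = $346.0

Market equilibrium (private): 50.2 + x = 188.9 - 0.5x → x_m = 92.4667.
Social marginal cost = private MC − MEB = 38.7 + 0.8x.
Set SMC = demand: 38.7 + 0.8x = 188.9 - 0.5x → x* = 115.5385.
Between x* and x_m the wedge demand − SMC runs linearly from 0 to MEB(x_m), so the loss is a triangle.
DWL = ½ × 23.0718 × 29.9933 = 345.9997.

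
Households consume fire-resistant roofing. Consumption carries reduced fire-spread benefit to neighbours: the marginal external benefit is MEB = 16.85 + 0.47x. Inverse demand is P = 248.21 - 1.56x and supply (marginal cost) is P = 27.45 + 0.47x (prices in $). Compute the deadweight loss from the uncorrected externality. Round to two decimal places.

DWL = $1480.39

Market equilibrium (private): 27.45 + 0.47x = 248.21 - 1.56x → x_m = 108.7488.
Social marginal benefit = demand + MEB = 265.06 - 1.09x.
Set SMB = MC: 265.06 - 1.09x = 27.45 + 0.47x → x* = 152.3141.
The loss is the area between SMB and MC from x* to x_m; with linear curves that's a triangle of height MEB(x_m).
DWL = ½ × 43.5653 × 67.9619 = 1480.3903.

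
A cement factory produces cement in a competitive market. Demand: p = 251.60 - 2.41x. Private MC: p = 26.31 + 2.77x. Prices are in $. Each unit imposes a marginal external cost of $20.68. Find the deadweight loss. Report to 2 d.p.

DWL = $41.28

Market equilibrium (private): 26.31 + 2.77x = 251.60 - 2.41x → x_m = 43.4923.
Social marginal cost = private MC + MEC = 46.99 + 2.77x.
Set SMC = demand: 46.99 + 2.77x = 251.60 - 2.41x → x* = 39.5000.
Height of the DWL triangle at x_m is SMC(x_m) − demand(x_m) = MEC(x_m) = 20.6800.
DWL = ½ × 3.9923 × 20.6800 = 41.2804.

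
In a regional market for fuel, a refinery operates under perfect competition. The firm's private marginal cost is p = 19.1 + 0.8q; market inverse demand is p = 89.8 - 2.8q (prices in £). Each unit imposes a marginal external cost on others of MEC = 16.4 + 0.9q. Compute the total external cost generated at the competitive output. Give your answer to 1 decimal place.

Market equilibrium (private): 19.1 + 0.8q = 89.8 - 2.8q → q_m = 19.6389.
Total external cost = ∫₀^{q_m} (16.4 + 0.9q) dq = 16.4×19.6389 + ½×0.9×19.6389² = 495.6368.

£495.6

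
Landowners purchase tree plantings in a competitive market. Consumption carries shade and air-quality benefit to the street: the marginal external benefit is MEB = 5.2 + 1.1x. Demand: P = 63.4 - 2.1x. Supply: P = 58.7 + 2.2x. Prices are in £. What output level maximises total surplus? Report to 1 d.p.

Social marginal benefit = demand + MEB = 68.6 - x.
Set SMB = MC: 68.6 - x = 58.7 + 2.2x → x* = 3.0938.

x* = 3.1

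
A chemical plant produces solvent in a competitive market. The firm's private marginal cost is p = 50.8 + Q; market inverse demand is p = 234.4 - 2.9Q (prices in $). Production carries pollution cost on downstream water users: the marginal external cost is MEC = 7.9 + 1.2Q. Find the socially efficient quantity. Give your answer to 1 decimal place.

Social marginal cost = private MC + MEC = 58.7 + 2.2Q.
Set SMC = demand: 58.7 + 2.2Q = 234.4 - 2.9Q → Q* = 34.4510.

Q* = 34.5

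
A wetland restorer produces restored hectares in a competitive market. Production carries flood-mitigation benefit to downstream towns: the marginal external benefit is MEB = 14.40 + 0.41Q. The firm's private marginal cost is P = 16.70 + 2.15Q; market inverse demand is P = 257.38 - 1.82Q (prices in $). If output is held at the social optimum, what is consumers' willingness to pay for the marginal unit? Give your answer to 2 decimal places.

P = $126.97

Social marginal cost = private MC − MEB = 2.30 + 1.74Q.
Set SMC = demand: 2.30 + 1.74Q = 257.38 - 1.82Q → Q* = 71.6517.
Consumer price on the demand curve at Q*: 257.38 − 1.82×71.6517 = 126.9739.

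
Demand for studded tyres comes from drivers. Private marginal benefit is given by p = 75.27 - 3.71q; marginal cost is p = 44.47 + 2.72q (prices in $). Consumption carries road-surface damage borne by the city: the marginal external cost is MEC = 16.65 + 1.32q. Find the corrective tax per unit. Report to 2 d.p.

Social marginal benefit = demand − MEC = 58.62 - 5.03q.
Set SMB = MC: 58.62 - 5.03q = 44.47 + 2.72q → q* = 1.8258.
The Pigouvian tax equals MEC at q*: 16.65 + 1.32×1.8258 = 19.0601.

tax = $19.06 per unit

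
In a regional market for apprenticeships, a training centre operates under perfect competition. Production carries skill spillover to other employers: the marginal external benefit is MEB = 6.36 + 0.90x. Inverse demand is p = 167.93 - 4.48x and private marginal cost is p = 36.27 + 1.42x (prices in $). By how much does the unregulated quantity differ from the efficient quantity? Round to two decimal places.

Market equilibrium (private): 36.27 + 1.42x = 167.93 - 4.48x → x_m = 22.3153.
Social marginal cost = private MC − MEB = 29.91 + 0.52x.
Set SMC = demand: 29.91 + 0.52x = 167.93 - 4.48x → x* = 27.6040.
Gap = |22.3153 − 27.6040| = 5.2887.

5.29 units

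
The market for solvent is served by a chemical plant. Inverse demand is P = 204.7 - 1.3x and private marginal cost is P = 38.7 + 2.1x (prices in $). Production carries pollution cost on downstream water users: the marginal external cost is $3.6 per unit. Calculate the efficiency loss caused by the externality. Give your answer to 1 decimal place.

DWL = $1.9

Market equilibrium (private): 38.7 + 2.1x = 204.7 - 1.3x → x_m = 48.8235.
Social marginal cost = private MC + MEC = 42.3 + 2.1x.
Set SMC = demand: 42.3 + 2.1x = 204.7 - 1.3x → x* = 47.7647.
Between x* and x_m the wedge SMC − demand runs linearly from 0 to MEC(x_m), so the loss is a triangle.
DWL = ½ × 1.0588 × 3.6000 = 1.9058.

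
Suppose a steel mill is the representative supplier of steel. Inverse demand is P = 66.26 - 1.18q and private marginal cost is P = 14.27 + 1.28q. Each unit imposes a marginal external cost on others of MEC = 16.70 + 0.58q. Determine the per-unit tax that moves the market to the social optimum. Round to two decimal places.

Social marginal cost = private MC + MEC = 30.97 + 1.86q.
Set SMC = demand: 30.97 + 1.86q = 66.26 - 1.18q → q* = 11.6086.
The Pigouvian tax equals MEC at q*: 16.70 + 0.58×11.6086 = 23.4330.

tax = 23.43 per unit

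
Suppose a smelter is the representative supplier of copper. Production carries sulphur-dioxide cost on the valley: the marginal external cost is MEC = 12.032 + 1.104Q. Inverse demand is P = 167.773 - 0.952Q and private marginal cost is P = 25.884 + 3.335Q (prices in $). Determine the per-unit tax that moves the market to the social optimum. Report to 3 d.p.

tax = $38.625 per unit

Social marginal cost = private MC + MEC = 37.916 + 4.439Q.
Set SMC = demand: 37.916 + 4.439Q = 167.773 - 0.952Q → Q* = 24.0877.
The Pigouvian tax equals MEC at Q*: 12.032 + 1.104×24.0877 = 38.6248.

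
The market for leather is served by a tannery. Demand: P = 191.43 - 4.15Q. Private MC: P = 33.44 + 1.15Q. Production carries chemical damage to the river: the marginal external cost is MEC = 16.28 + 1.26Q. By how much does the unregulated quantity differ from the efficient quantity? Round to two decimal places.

Market equilibrium (private): 33.44 + 1.15Q = 191.43 - 4.15Q → Q_m = 29.8094.
Social marginal cost = private MC + MEC = 49.72 + 2.41Q.
Set SMC = demand: 49.72 + 2.41Q = 191.43 - 4.15Q → Q* = 21.6021.
Gap = |29.8094 − 21.6021| = 8.2073.

8.21 units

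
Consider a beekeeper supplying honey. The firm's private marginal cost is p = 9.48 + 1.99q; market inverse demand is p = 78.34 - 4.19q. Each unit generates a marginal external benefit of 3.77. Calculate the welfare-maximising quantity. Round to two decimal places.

q* = 11.75

Social marginal cost = private MC − MEB = 5.71 + 1.99q.
Set SMC = demand: 5.71 + 1.99q = 78.34 - 4.19q → q* = 11.7524.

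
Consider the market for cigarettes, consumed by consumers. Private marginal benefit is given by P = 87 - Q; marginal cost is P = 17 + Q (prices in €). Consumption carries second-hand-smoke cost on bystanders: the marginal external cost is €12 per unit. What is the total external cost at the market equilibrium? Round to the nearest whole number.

Market equilibrium (private): 17 + Q = 87 - Q → Q_m = 35.0000.
Total external cost = MEC × Q_m = 12 × 35.0000 = 420.0000.

€420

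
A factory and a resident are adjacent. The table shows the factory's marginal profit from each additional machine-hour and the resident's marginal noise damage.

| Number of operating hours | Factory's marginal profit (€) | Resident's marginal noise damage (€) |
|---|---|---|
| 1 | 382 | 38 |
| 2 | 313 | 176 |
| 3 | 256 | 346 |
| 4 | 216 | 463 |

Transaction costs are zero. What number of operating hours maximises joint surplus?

Bargaining reaches the level where marginal profit last exceeds marginal noise damage.
That holds through level 2 (313 ≥ 176) but not at 3 (256 < 346).

2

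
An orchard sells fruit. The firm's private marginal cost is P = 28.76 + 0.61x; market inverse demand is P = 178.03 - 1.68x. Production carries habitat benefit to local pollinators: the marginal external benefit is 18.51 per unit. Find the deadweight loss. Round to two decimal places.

Market equilibrium (private): 28.76 + 0.61x = 178.03 - 1.68x → x_m = 65.1834.
Social marginal cost = private MC − MEB = 10.25 + 0.61x.
Set SMC = demand: 10.25 + 0.61x = 178.03 - 1.68x → x* = 73.2664.
Height of the DWL triangle at x_m is demand(x_m) − SMC(x_m) = MEB(x_m) = 18.5100.
DWL = ½ × 8.0830 × 18.5100 = 74.8082.

DWL = 74.81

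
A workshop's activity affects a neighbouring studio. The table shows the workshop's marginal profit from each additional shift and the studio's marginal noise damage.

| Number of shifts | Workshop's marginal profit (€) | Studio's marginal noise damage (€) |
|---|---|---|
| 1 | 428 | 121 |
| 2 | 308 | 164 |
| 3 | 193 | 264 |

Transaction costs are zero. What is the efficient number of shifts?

Bargaining reaches the level where marginal profit last exceeds marginal noise damage.
That holds through level 2 (308 ≥ 164) but not at 3 (193 < 264).

2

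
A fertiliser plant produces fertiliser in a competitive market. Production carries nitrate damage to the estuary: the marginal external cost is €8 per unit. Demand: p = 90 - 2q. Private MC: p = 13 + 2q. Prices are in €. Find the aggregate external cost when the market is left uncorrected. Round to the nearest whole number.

€154

Market equilibrium (private): 13 + 2q = 90 - 2q → q_m = 19.2500.
Total external cost = MEC × q_m = 8 × 19.2500 = 154.0000.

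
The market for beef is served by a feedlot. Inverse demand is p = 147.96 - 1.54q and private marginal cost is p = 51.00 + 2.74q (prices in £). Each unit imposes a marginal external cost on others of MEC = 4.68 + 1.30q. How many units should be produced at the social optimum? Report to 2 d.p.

q* = 16.54

Social marginal cost = private MC + MEC = 55.68 + 4.04q.
Set SMC = demand: 55.68 + 4.04q = 147.96 - 1.54q → q* = 16.5376.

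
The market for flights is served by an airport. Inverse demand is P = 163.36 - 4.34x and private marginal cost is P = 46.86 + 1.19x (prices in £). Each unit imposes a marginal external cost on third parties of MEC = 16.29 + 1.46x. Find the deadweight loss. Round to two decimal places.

DWL = £158.33

Market equilibrium (private): 46.86 + 1.19x = 163.36 - 4.34x → x_m = 21.0669.
Social marginal cost = private MC + MEC = 63.15 + 2.65x.
Set SMC = demand: 63.15 + 2.65x = 163.36 - 4.34x → x* = 14.3362.
Between x* and x_m the wedge SMC − demand runs linearly from 0 to MEC(x_m), so the loss is a triangle.
DWL = ½ × 6.7307 × 47.0477 = 158.3320.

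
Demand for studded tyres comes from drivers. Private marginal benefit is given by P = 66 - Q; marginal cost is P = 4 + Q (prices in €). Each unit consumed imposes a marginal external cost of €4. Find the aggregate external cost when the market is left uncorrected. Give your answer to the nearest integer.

€124

Market equilibrium (private): 4 + Q = 66 - Q → Q_m = 31.0000.
Total external cost = MEC × Q_m = 4 × 31.0000 = 124.0000.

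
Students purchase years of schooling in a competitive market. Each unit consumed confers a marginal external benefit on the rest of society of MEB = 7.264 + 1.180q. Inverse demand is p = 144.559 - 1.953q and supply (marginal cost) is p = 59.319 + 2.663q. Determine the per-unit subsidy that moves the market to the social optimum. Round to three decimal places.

Social marginal benefit = demand + MEB = 151.823 - 0.773q.
Set SMB = MC: 151.823 - 0.773q = 59.319 + 2.663q → q* = 26.9220.
The Pigouvian subsidy equals MEB at q*: 7.264 + 1.180×26.9220 = 39.0320.

subsidy = 39.032 per unit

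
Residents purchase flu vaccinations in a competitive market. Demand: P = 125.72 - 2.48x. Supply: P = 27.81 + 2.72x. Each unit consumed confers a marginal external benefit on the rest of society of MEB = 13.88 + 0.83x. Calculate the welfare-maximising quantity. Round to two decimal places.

x* = 25.58

Social marginal benefit = demand + MEB = 139.60 - 1.65x.
Set SMB = MC: 139.60 - 1.65x = 27.81 + 2.72x → x* = 25.5812.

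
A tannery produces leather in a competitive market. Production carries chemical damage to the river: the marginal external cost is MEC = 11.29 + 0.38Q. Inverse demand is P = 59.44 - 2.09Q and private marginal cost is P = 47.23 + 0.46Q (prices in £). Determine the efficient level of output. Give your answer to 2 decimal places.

Social marginal cost = private MC + MEC = 58.52 + 0.84Q.
Set SMC = demand: 58.52 + 0.84Q = 59.44 - 2.09Q → Q* = 0.3140.

Q* = 0.31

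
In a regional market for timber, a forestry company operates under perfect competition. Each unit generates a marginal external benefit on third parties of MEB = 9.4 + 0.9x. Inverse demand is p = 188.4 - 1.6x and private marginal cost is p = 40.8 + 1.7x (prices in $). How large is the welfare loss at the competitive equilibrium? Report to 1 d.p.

DWL = $513.7

Market equilibrium (private): 40.8 + 1.7x = 188.4 - 1.6x → x_m = 44.7273.
Social marginal cost = private MC − MEB = 31.4 + 0.8x.
Set SMC = demand: 31.4 + 0.8x = 188.4 - 1.6x → x* = 65.4167.
Height of the DWL triangle at x_m is demand(x_m) − SMC(x_m) = MEB(x_m) = 49.6545.
DWL = ½ × 20.6894 × 49.6545 = 513.6609.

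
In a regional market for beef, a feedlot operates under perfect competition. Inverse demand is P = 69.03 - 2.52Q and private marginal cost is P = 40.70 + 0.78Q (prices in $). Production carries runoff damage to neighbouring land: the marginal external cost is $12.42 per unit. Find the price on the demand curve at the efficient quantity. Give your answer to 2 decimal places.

Social marginal cost = private MC + MEC = 53.12 + 0.78Q.
Set SMC = demand: 53.12 + 0.78Q = 69.03 - 2.52Q → Q* = 4.8212.
Consumer price on the demand curve at Q*: 69.03 − 2.52×4.8212 = 56.8806.

P = $56.88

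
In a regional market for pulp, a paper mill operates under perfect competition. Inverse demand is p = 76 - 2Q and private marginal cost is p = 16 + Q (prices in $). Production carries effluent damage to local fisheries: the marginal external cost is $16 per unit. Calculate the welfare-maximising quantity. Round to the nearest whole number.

Q* = 15

Social marginal cost = private MC + MEC = 32 + Q.
Set SMC = demand: 32 + Q = 76 - 2Q → Q* = 14.6667.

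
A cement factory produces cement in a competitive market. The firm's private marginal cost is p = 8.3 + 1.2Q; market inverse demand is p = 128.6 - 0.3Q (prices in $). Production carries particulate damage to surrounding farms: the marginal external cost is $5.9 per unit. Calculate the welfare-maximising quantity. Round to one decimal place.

Social marginal cost = private MC + MEC = 14.2 + 1.2Q.
Set SMC = demand: 14.2 + 1.2Q = 128.6 - 0.3Q → Q* = 76.2667.

Q* = 76.3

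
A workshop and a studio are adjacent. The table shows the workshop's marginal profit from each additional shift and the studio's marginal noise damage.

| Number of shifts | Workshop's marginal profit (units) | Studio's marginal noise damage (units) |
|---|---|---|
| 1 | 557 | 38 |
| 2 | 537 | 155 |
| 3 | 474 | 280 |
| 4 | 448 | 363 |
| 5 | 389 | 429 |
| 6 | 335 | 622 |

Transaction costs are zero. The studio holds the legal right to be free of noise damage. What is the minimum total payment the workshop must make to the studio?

836

Efficient level: marginal profit ≥ marginal noise damage through level 4, so k* = 4.
With the studio holding the right, the workshop must at least compensate total damage at k*: 38 + 155 + 280 + 363 = 836.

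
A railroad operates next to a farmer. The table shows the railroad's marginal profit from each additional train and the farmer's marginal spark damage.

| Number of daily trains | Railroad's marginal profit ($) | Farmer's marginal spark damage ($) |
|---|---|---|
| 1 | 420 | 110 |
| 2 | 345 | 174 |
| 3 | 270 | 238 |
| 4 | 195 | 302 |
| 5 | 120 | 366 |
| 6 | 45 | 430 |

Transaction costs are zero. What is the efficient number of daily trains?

Bargaining reaches the level where marginal profit last exceeds marginal spark damage.
That holds through level 3 (270 ≥ 238) but not at 4 (195 < 302).

3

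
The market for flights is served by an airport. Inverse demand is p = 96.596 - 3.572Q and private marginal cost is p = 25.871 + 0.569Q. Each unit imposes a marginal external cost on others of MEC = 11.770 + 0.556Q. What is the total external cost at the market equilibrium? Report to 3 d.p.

Market equilibrium (private): 25.871 + 0.569Q = 96.596 - 3.572Q → Q_m = 17.0792.
Total external cost = ∫₀^{Q_m} (11.770 + 0.556Q) dQ = 11.770×17.0792 + ½×0.556×17.0792² = 282.1145.

282.115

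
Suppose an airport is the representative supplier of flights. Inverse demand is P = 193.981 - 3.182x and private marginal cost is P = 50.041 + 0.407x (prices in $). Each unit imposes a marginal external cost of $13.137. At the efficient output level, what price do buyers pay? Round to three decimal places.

Social marginal cost = private MC + MEC = 63.178 + 0.407x.
Set SMC = demand: 63.178 + 0.407x = 193.981 - 3.182x → x* = 36.4455.
Consumer price on the demand curve at x*: 193.981 − 3.182×36.4455 = 78.0114.

P = $78.011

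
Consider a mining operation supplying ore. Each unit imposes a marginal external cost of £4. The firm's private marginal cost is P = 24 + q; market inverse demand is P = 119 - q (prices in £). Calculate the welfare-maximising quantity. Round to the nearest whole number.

q* = 46

Social marginal cost = private MC + MEC = 28 + q.
Set SMC = demand: 28 + q = 119 - q → q* = 45.5000.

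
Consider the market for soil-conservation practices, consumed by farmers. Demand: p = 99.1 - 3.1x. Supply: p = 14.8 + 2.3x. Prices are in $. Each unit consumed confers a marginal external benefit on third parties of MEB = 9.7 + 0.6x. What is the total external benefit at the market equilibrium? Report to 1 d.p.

Market equilibrium (private): 14.8 + 2.3x = 99.1 - 3.1x → x_m = 15.6111.
Total external benefit = ∫₀^{x_m} (9.7 + 0.6x) dx = 9.7×15.6111 + ½×0.6×15.6111² = 224.5396.

$224.5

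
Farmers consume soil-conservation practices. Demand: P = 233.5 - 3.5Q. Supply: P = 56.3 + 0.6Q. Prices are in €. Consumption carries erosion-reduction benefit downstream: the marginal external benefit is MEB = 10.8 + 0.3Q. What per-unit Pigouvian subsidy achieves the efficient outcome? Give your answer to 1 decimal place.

subsidy = €25.6 per unit

Social marginal benefit = demand + MEB = 244.3 - 3.2Q.
Set SMB = MC: 244.3 - 3.2Q = 56.3 + 0.6Q → Q* = 49.4737.
The Pigouvian subsidy equals MEB at Q*: 10.8 + 0.3×49.4737 = 25.6421.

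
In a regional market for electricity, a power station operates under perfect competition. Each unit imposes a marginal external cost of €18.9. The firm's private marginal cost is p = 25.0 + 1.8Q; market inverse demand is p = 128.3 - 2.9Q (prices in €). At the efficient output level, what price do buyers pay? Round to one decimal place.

Social marginal cost = private MC + MEC = 43.9 + 1.8Q.
Set SMC = demand: 43.9 + 1.8Q = 128.3 - 2.9Q → Q* = 17.9574.
Consumer price on the demand curve at Q*: 128.3 − 2.9×17.9574 = 76.2235.

P = €76.2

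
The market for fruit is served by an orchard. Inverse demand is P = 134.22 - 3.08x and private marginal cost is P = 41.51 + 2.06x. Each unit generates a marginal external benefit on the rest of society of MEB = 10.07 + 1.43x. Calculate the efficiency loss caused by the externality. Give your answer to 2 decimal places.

Market equilibrium (private): 41.51 + 2.06x = 134.22 - 3.08x → x_m = 18.0370.
Social marginal cost = private MC − MEB = 31.44 + 0.63x.
Set SMC = demand: 31.44 + 0.63x = 134.22 - 3.08x → x* = 27.7035.
Height of the DWL triangle at x_m is demand(x_m) − SMC(x_m) = MEB(x_m) = 35.8629.
DWL = ½ × 9.6665 × 35.8629 = 173.3344.

DWL = 173.33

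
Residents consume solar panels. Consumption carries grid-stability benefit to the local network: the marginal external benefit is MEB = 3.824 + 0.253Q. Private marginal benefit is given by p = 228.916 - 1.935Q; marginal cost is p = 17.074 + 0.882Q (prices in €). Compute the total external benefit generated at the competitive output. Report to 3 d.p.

€1002.957

Market equilibrium (private): 17.074 + 0.882Q = 228.916 - 1.935Q → Q_m = 75.2013.
Total external benefit = ∫₀^{Q_m} (3.824 + 0.253Q) dQ = 3.824×75.2013 + ½×0.253×75.2013² = 1002.9571.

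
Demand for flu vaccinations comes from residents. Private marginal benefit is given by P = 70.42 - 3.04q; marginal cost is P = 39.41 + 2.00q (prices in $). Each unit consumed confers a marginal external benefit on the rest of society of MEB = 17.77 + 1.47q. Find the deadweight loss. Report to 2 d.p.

DWL = $100.70

Market equilibrium (private): 39.41 + 2.00q = 70.42 - 3.04q → q_m = 6.1528.
Social marginal benefit = demand + MEB = 88.19 - 1.57q.
Set SMB = MC: 88.19 - 1.57q = 39.41 + 2.00q → q* = 13.6639.
Height of the DWL triangle at q_m is SMB(q_m) − MC(q_m) = MEB(q_m) = 26.8146.
DWL = ½ × 7.5111 × 26.8146 = 100.7036.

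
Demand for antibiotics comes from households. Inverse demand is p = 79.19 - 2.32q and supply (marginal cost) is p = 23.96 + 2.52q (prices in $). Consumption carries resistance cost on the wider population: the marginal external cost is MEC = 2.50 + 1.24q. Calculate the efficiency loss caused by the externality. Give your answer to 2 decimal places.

Market equilibrium (private): 23.96 + 2.52q = 79.19 - 2.32q → q_m = 11.4112.
Social marginal benefit = demand − MEC = 76.69 - 3.56q.
Set SMB = MC: 76.69 - 3.56q = 23.96 + 2.52q → q* = 8.6727.
The loss is the area between SMB and MC from q* to q_m; with linear curves that's a triangle of height MEC(q_m).
DWL = ½ × 2.7385 × 16.6498 = 22.7977.

DWL = $22.80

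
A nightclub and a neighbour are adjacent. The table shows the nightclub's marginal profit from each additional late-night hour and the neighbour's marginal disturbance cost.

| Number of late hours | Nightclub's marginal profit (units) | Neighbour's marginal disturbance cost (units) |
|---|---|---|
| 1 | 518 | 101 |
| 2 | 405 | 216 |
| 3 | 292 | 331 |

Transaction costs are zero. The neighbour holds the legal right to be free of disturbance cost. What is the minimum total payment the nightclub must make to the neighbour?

317

Efficient level: marginal profit ≥ marginal disturbance cost through level 2, so k* = 2.
With the neighbour holding the right, the nightclub must at least compensate total damage at k*: 101 + 216 = 317.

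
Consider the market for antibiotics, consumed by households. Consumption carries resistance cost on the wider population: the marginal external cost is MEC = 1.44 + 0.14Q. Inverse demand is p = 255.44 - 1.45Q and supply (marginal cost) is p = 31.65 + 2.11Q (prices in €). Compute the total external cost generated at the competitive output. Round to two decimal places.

€367.14

Market equilibrium (private): 31.65 + 2.11Q = 255.44 - 1.45Q → Q_m = 62.8624.
Total external cost = ∫₀^{Q_m} (1.44 + 0.14Q) dQ = 1.44×62.8624 + ½×0.14×62.8624² = 367.1395.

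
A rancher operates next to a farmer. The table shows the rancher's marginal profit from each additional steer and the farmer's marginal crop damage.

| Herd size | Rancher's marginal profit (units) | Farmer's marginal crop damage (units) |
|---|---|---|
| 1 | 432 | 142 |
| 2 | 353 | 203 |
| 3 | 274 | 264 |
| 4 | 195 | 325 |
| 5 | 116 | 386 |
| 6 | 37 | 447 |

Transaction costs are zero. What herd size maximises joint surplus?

Bargaining reaches the level where marginal profit last exceeds marginal crop damage.
That holds through level 3 (274 ≥ 264) but not at 4 (195 < 325).

3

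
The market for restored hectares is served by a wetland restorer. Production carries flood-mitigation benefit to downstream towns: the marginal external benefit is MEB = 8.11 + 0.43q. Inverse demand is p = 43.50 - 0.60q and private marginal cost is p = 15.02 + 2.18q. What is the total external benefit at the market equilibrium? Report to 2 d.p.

Market equilibrium (private): 15.02 + 2.18q = 43.50 - 0.60q → q_m = 10.2446.
Total external benefit = ∫₀^{q_m} (8.11 + 0.43q) dq = 8.11×10.2446 + ½×0.43×10.2446² = 105.6483.

105.65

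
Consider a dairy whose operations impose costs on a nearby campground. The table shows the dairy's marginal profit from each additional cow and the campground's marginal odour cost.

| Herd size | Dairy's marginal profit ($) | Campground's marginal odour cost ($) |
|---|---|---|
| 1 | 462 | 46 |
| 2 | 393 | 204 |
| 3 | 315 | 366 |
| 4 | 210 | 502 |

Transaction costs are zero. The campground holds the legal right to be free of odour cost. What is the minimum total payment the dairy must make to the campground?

Efficient level: marginal profit ≥ marginal odour cost through level 2, so k* = 2.
With the campground holding the right, the dairy must at least compensate total damage at k*: 46 + 204 = 250.

$250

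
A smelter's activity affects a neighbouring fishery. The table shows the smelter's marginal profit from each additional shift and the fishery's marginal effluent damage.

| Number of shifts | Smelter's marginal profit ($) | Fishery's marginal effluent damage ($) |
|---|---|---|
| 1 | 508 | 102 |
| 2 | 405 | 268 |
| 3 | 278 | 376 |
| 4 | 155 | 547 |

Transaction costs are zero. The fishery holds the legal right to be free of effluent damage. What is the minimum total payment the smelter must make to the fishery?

Efficient level: marginal profit ≥ marginal effluent damage through level 2, so k* = 2.
With the fishery holding the right, the smelter must at least compensate total damage at k*: 102 + 268 = 370.

$370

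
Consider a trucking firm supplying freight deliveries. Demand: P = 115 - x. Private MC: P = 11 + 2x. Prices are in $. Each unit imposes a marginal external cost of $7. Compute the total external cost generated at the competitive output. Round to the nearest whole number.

$243

Market equilibrium (private): 11 + 2x = 115 - x → x_m = 34.6667.
Total external cost = MEC × x_m = 7 × 34.6667 = 242.6669.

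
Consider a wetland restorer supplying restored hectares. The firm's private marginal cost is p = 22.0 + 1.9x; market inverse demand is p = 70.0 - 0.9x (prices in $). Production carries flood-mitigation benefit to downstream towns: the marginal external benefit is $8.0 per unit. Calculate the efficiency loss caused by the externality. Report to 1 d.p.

Market equilibrium (private): 22.0 + 1.9x = 70.0 - 0.9x → x_m = 17.1429.
Social marginal cost = private MC − MEB = 14.0 + 1.9x.
Set SMC = demand: 14.0 + 1.9x = 70.0 - 0.9x → x* = 20.0000.
The loss is the area between SMC and demand from x* to x_m; with linear curves that's a triangle of height MEB(x_m).
DWL = ½ × 2.8571 × 8.0000 = 11.4284.

DWL = $11.4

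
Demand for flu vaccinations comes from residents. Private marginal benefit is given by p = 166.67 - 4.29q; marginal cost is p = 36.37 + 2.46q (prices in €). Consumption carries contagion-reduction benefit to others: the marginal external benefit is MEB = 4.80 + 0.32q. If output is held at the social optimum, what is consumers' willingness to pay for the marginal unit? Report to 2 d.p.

Social marginal benefit = demand + MEB = 171.47 - 3.97q.
Set SMB = MC: 171.47 - 3.97q = 36.37 + 2.46q → q* = 21.0109.
Consumer price on the demand curve at q*: 166.67 − 4.29×21.0109 = 76.5332.

P = €76.53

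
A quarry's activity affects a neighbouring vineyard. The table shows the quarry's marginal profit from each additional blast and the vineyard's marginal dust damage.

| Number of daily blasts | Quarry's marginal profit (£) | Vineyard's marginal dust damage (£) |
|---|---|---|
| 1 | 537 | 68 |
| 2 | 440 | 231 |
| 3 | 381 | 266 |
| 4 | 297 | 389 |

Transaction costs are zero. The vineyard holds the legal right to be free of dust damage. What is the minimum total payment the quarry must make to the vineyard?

£565

Efficient level: marginal profit ≥ marginal dust damage through level 3, so k* = 3.
With the vineyard holding the right, the quarry must at least compensate total damage at k*: 68 + 231 + 266 = 565.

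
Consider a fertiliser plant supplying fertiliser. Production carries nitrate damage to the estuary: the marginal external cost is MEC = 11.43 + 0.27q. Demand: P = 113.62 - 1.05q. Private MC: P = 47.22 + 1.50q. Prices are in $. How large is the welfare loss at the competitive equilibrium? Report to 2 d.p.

Market equilibrium (private): 47.22 + 1.50q = 113.62 - 1.05q → q_m = 26.0392.
Social marginal cost = private MC + MEC = 58.65 + 1.77q.
Set SMC = demand: 58.65 + 1.77q = 113.62 - 1.05q → q* = 19.4929.
The loss is the area between SMC and demand from q* to q_m; with linear curves that's a triangle of height MEC(q_m).
DWL = ½ × 6.5463 × 18.4606 = 60.4243.

DWL = $60.42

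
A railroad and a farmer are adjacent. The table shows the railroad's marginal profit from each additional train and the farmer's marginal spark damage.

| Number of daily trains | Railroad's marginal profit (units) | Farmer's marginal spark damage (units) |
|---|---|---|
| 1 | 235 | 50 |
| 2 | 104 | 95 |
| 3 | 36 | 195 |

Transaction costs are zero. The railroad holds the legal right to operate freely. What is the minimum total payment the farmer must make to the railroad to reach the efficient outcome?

36

Left alone the railroad would choose level 3 (marginal profit stays positive).
Efficient level: k* = 2 (marginal profit ≥ marginal spark damage through 2).
The farmer must at least cover the railroad's forgone profit from cutting 3→2: 36 = 36.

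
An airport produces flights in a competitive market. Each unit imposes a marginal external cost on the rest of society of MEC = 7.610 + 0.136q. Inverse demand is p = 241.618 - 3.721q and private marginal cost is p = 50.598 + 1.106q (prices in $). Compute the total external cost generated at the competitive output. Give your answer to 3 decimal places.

Market equilibrium (private): 50.598 + 1.106q = 241.618 - 3.721q → q_m = 39.5732.
Total external cost = ∫₀^{q_m} (7.610 + 0.136q) dq = 7.610×39.5732 + ½×0.136×39.5732² = 407.6426.

$407.643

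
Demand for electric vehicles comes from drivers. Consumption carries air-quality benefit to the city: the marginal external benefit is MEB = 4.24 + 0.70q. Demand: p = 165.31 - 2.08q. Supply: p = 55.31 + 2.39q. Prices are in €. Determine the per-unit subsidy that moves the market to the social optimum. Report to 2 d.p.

subsidy = €25.45 per unit

Social marginal benefit = demand + MEB = 169.55 - 1.38q.
Set SMB = MC: 169.55 - 1.38q = 55.31 + 2.39q → q* = 30.3024.
The Pigouvian subsidy equals MEB at q*: 4.24 + 0.70×30.3024 = 25.4517.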